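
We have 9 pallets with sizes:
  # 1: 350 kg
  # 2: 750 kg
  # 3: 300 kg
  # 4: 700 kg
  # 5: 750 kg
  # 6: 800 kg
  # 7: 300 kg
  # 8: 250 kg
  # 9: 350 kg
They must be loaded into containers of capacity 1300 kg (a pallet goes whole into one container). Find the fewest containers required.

Total = 800 + 750 + 750 + 700 + 350 + 350 + 300 + 300 + 250 = 4550 kg.
Lower bound: ⌈4550/1300⌉ = 4 containers.
A packing using 4 containers:
  container 1: 800 + 350 = 1150
  container 2: 750 + 350 = 1100
  container 3: 750 + 300 + 250 = 1300
  container 4: 700 + 300 = 1000
This matches the lower bound, so 4 is optimal.

4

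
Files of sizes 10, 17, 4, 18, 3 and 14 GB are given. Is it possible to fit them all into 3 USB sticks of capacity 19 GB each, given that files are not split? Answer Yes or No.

No

Total = 66 GB; ⌈66/19⌉ = 4.
At least 4 USB sticks are required, but only 3 are allowed.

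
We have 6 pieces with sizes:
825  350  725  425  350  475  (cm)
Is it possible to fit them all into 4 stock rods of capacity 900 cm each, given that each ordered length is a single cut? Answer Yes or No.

Yes

A valid assignment using 4 stock rods:
  stock rod 1: 825 = 825
  stock rod 2: 725 = 725
  stock rod 3: 475 + 425 = 900
  stock rod 4: 350 + 350 = 700
Every load is within 900 cm, so 4 stock rods suffice.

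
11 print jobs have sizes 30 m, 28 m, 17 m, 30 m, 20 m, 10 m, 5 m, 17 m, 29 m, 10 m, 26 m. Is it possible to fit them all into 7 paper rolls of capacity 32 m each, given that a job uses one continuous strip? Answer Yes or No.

Total = 222 m; ⌈222/32⌉ = 7.
8 print jobs each exceed half the capacity and cannot share a roll, forcing at least 8 paper rolls.
At least 8 paper rolls are required, but only 7 are allowed.

No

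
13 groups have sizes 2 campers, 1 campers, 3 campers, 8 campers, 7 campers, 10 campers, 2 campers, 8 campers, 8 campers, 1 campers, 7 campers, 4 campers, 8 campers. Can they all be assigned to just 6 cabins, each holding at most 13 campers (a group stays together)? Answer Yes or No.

No

Total = 69 campers; ⌈69/13⌉ = 6.
7 groups each exceed half the capacity and cannot share a cabin, forcing at least 7 cabins.
At least 7 cabins are required, but only 6 are allowed.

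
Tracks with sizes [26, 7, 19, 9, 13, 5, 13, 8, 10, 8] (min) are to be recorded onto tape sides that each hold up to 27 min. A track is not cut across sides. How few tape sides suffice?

5

Total = 26 + 19 + 13 + 13 + 10 + 9 + 8 + 8 + 7 + 5 = 118 min.
Lower bound: ⌈118/27⌉ = 5 tape sides.
A packing using 5 tape sides:
  side 1: 26 = 26
  side 2: 19 + 8 = 27
  side 3: 13 + 13 = 26
  side 4: 10 + 9 + 8 = 27
  side 5: 7 + 5 = 12
This matches the lower bound, so 5 is optimal.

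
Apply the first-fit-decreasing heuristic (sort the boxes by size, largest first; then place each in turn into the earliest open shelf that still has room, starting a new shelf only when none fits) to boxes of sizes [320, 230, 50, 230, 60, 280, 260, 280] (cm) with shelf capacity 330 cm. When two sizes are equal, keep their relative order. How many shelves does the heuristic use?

Sorted descending: 320, 280, 280, 260, 230, 230, 60, 50.
  320 → shelf 1 (new)  [load 320/330]
  280 → shelf 2 (new)  [load 280/330]
  280 → shelf 3 (new)  [load 280/330]
  260 → shelf 4 (new)  [load 260/330]
  230 → shelf 5 (new)  [load 230/330]
  230 → shelf 6 (new)  [load 230/330]
  60 → shelf 4  [load 320/330]
  50 → shelf 2  [load 330/330]
6 shelves opened.

6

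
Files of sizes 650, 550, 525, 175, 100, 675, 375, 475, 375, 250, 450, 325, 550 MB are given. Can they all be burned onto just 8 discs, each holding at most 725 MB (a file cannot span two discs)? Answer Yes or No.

No

Total = 5475 MB; ⌈5475/725⌉ = 8.
9 files each exceed half the capacity and cannot share a disc, forcing at least 9 discs.
At least 9 discs are required, but only 8 are allowed.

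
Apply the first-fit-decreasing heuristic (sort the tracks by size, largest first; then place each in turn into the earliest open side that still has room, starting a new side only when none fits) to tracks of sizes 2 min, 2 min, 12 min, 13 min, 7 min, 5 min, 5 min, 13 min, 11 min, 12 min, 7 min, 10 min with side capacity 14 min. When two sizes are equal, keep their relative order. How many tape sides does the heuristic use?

8

Sorted descending: 13, 13, 12, 12, 11, 10, 7, 7, 5, 5, 2, 2.
  13 → side 1 (new)  [load 13/14]
  13 → side 2 (new)  [load 13/14]
  12 → side 3 (new)  [load 12/14]
  12 → side 4 (new)  [load 12/14]
  11 → side 5 (new)  [load 11/14]
  10 → side 6 (new)  [load 10/14]
  7 → side 7 (new)  [load 7/14]
  7 → side 7  [load 14/14]
  5 → side 8 (new)  [load 5/14]
  5 → side 8  [load 10/14]
  2 → side 3  [load 14/14]
  2 → side 4  [load 14/14]
8 tape sides opened.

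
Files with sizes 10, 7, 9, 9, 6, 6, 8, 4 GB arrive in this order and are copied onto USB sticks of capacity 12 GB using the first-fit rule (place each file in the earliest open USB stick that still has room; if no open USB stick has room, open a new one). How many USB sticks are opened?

  10 → USB stick 1 (new)  [load 10/12]
  7 → USB stick 2 (new)  [load 7/12]
  9 → USB stick 3 (new)  [load 9/12]
  9 → USB stick 4 (new)  [load 9/12]
  6 → USB stick 5 (new)  [load 6/12]
  6 → USB stick 5  [load 12/12]
  8 → USB stick 6 (new)  [load 8/12]
  4 → USB stick 2  [load 11/12]
6 USB sticks opened.

6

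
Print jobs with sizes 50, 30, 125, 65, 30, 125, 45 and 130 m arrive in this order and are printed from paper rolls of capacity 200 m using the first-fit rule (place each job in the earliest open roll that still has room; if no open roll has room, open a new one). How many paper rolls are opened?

  50 → roll 1 (new)  [load 50/200]
  30 → roll 1  [load 80/200]
  125 → roll 2 (new)  [load 125/200]
  65 → roll 1  [load 145/200]
  30 → roll 1  [load 175/200]
  125 → roll 3 (new)  [load 125/200]
  45 → roll 2  [load 170/200]
  130 → roll 4 (new)  [load 130/200]
4 paper rolls opened.

4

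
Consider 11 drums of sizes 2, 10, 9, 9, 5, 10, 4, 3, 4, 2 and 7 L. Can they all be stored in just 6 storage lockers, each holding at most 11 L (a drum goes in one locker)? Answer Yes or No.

Total = 65 L; ⌈65/11⌉ = 6.
The bound of 6 does not rule out 6, but exhaustive search shows no assignment into 6 storage lockers of capacity 11 L exists — the minimum is 7.

No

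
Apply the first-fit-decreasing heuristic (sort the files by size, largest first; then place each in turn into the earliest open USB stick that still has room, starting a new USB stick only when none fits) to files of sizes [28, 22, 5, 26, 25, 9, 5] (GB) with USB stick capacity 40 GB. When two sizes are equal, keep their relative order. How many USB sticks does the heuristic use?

Sorted descending: 28, 26, 25, 22, 9, 5, 5.
  28 → USB stick 1 (new)  [load 28/40]
  26 → USB stick 2 (new)  [load 26/40]
  25 → USB stick 3 (new)  [load 25/40]
  22 → USB stick 4 (new)  [load 22/40]
  9 → USB stick 1  [load 37/40]
  5 → USB stick 2  [load 31/40]
  5 → USB stick 2  [load 36/40]
4 USB sticks opened.

4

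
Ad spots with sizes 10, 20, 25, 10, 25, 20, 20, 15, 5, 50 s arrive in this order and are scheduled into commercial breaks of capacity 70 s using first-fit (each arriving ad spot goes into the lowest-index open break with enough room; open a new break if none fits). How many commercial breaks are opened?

3

  10 → break 1 (new)  [load 10/70]
  20 → break 1  [load 30/70]
  25 → break 1  [load 55/70]
  10 → break 1  [load 65/70]
  25 → break 2 (new)  [load 25/70]
  20 → break 2  [load 45/70]
  20 → break 2  [load 65/70]
  15 → break 3 (new)  [load 15/70]
  5 → break 1  [load 70/70]
  50 → break 3  [load 65/70]
3 commercial breaks opened.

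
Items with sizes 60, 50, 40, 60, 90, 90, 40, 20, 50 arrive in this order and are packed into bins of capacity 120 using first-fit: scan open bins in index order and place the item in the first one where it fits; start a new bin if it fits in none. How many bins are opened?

  60 → bin 1 (new)  [load 60/120]
  50 → bin 1  [load 110/120]
  40 → bin 2 (new)  [load 40/120]
  60 → bin 2  [load 100/120]
  90 → bin 3 (new)  [load 90/120]
  90 → bin 4 (new)  [load 90/120]
  40 → bin 5 (new)  [load 40/120]
  20 → bin 2  [load 120/120]
  50 → bin 5  [load 90/120]
5 bins opened.

5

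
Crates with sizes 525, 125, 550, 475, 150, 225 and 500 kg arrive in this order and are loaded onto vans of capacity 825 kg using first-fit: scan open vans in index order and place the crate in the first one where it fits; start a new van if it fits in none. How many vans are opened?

4

  525 → van 1 (new)  [load 525/825]
  125 → van 1  [load 650/825]
  550 → van 2 (new)  [load 550/825]
  475 → van 3 (new)  [load 475/825]
  150 → van 1  [load 800/825]
  225 → van 2  [load 775/825]
  500 → van 4 (new)  [load 500/825]
4 vans opened.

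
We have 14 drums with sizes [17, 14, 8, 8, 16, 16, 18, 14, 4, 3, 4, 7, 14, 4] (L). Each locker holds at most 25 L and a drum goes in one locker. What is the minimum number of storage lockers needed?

7

Total = 18 + 17 + 16 + 16 + 14 + 14 + 14 + 8 + 8 + 7 + 4 + 4 + 4 + 3 = 147 L.
Lower bound: ⌈147/25⌉ = 6 storage lockers.
Also, 7 drums each exceed 25/2 L, and no two of those can share a locker, so at least 7 storage lockers are needed.
A packing using 7 storage lockers:
  locker 1: 18 + 7 = 25
  locker 2: 17 + 8 = 25
  locker 3: 16 + 8 = 24
  locker 4: 16 + 4 + 4 = 24
  locker 5: 14 + 4 + 3 = 21
  locker 6: 14 = 14
  locker 7: 14 = 14
This matches the lower bound, so 7 is optimal.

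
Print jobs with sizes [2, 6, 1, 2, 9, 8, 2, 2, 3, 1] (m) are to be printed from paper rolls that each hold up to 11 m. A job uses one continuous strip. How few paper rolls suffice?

4

Total = 9 + 8 + 6 + 3 + 2 + 2 + 2 + 2 + 1 + 1 = 36 m.
Lower bound: ⌈36/11⌉ = 4 paper rolls.
A packing using 4 paper rolls:
  roll 1: 9 + 2 = 11
  roll 2: 8 + 3 = 11
  roll 3: 6 + 2 + 2 + 1 = 11
  roll 4: 2 + 1 = 3
This matches the lower bound, so 4 is optimal.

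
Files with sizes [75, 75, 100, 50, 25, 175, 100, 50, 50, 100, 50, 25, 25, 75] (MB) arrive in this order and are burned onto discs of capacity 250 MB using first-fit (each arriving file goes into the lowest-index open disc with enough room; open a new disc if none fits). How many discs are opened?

4

  75 → disc 1 (new)  [load 75/250]
  75 → disc 1  [load 150/250]
  100 → disc 1  [load 250/250]
  50 → disc 2 (new)  [load 50/250]
  25 → disc 2  [load 75/250]
  175 → disc 2  [load 250/250]
  100 → disc 3 (new)  [load 100/250]
  50 → disc 3  [load 150/250]
  50 → disc 3  [load 200/250]
  100 → disc 4 (new)  [load 100/250]
  50 → disc 3  [load 250/250]
  25 → disc 4  [load 125/250]
  25 → disc 4  [load 150/250]
  75 → disc 4  [load 225/250]
4 discs opened.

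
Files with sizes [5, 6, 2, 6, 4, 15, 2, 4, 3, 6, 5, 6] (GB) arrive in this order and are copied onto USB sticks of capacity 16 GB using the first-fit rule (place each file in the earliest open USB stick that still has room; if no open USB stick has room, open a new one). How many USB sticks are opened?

5

  5 → USB stick 1 (new)  [load 5/16]
  6 → USB stick 1  [load 11/16]
  2 → USB stick 1  [load 13/16]
  6 → USB stick 2 (new)  [load 6/16]
  4 → USB stick 2  [load 10/16]
  15 → USB stick 3 (new)  [load 15/16]
  2 → USB stick 1  [load 15/16]
  4 → USB stick 2  [load 14/16]
  3 → USB stick 4 (new)  [load 3/16]
  6 → USB stick 4  [load 9/16]
  5 → USB stick 4  [load 14/16]
  6 → USB stick 5 (new)  [load 6/16]
5 USB sticks opened.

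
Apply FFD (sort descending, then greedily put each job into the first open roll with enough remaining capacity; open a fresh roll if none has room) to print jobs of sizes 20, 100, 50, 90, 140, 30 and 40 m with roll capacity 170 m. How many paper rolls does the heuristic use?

3

Sorted descending: 140, 100, 90, 50, 40, 30, 20.
  140 → roll 1 (new)  [load 140/170]
  100 → roll 2 (new)  [load 100/170]
  90 → roll 3 (new)  [load 90/170]
  50 → roll 2  [load 150/170]
  40 → roll 3  [load 130/170]
  30 → roll 1  [load 170/170]
  20 → roll 2  [load 170/170]
3 paper rolls opened.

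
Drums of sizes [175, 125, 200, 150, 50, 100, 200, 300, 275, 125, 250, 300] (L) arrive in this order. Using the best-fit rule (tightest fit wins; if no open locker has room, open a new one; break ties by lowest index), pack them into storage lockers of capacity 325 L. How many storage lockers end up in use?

  175 → locker 1 (new)  [load 175/325]
  125 → locker 1  [load 300/325]
  200 → locker 2 (new)  [load 200/325]
  150 → locker 3 (new)  [load 150/325]
  50 → locker 2  [load 250/325]
  100 → locker 3  [load 250/325]
  200 → locker 4 (new)  [load 200/325]
  300 → locker 5 (new)  [load 300/325]
  275 → locker 6 (new)  [load 275/325]
  125 → locker 4  [load 325/325]
  250 → locker 7 (new)  [load 250/325]
  300 → locker 8 (new)  [load 300/325]
8 storage lockers opened.

8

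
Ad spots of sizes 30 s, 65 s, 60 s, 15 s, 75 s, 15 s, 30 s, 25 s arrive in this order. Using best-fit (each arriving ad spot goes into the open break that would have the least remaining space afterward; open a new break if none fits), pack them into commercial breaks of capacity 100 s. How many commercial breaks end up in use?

4

  30 → break 1 (new)  [load 30/100]
  65 → break 1  [load 95/100]
  60 → break 2 (new)  [load 60/100]
  15 → break 2  [load 75/100]
  75 → break 3 (new)  [load 75/100]
  15 → break 2  [load 90/100]
  30 → break 4 (new)  [load 30/100]
  25 → break 3  [load 100/100]
4 commercial breaks opened.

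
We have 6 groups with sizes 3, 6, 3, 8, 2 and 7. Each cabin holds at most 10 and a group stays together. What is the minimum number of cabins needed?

Total = 8 + 7 + 6 + 3 + 3 + 2 = 29.
Lower bound: ⌈29/10⌉ = 3 cabins.
A packing using 3 cabins:
  cabin 1: 8 + 2 = 10
  cabin 2: 7 + 3 = 10
  cabin 3: 6 + 3 = 9
This matches the lower bound, so 3 is optimal.

3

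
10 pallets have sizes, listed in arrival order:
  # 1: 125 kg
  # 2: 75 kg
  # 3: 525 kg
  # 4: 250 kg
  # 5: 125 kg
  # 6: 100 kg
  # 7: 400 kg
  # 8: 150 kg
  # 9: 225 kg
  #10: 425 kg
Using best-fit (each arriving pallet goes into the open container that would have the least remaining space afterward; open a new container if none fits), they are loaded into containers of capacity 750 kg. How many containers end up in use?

  125 → container 1 (new)  [load 125/750]
  75 → container 1  [load 200/750]
  525 → container 1  [load 725/750]
  250 → container 2 (new)  [load 250/750]
  125 → container 2  [load 375/750]
  100 → container 2  [load 475/750]
  400 → container 3 (new)  [load 400/750]
  150 → container 2  [load 625/750]
  225 → container 3  [load 625/750]
  425 → container 4 (new)  [load 425/750]
4 containers opened.

4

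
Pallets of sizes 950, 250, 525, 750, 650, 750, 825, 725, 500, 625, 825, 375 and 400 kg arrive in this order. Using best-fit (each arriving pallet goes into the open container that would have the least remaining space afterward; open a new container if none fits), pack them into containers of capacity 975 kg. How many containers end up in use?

  950 → container 1 (new)  [load 950/975]
  250 → container 2 (new)  [load 250/975]
  525 → container 2  [load 775/975]
  750 → container 3 (new)  [load 750/975]
  650 → container 4 (new)  [load 650/975]
  750 → container 5 (new)  [load 750/975]
  825 → container 6 (new)  [load 825/975]
  725 → container 7 (new)  [load 725/975]
  500 → container 8 (new)  [load 500/975]
  625 → container 9 (new)  [load 625/975]
  825 → container 10 (new)  [load 825/975]
  375 → container 8  [load 875/975]
  400 → container 11 (new)  [load 400/975]
11 containers opened.

11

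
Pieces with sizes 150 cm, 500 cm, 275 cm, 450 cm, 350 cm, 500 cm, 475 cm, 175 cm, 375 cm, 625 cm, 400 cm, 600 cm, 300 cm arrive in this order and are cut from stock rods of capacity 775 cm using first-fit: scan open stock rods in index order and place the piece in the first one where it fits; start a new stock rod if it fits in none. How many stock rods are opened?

  150 → stock rod 1 (new)  [load 150/775]
  500 → stock rod 1  [load 650/775]
  275 → stock rod 2 (new)  [load 275/775]
  450 → stock rod 2  [load 725/775]
  350 → stock rod 3 (new)  [load 350/775]
  500 → stock rod 4 (new)  [load 500/775]
  475 → stock rod 5 (new)  [load 475/775]
  175 → stock rod 3  [load 525/775]
  375 → stock rod 6 (new)  [load 375/775]
  625 → stock rod 7 (new)  [load 625/775]
  400 → stock rod 6  [load 775/775]
  600 → stock rod 8 (new)  [load 600/775]
  300 → stock rod 5  [load 775/775]
8 stock rods opened.

8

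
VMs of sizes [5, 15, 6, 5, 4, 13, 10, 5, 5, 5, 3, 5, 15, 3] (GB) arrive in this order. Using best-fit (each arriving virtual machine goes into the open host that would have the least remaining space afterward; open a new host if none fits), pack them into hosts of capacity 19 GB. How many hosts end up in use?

  5 → host 1 (new)  [load 5/19]
  15 → host 2 (new)  [load 15/19]
  6 → host 1  [load 11/19]
  5 → host 1  [load 16/19]
  4 → host 2  [load 19/19]
  13 → host 3 (new)  [load 13/19]
  10 → host 4 (new)  [load 10/19]
  5 → host 3  [load 18/19]
  5 → host 4  [load 15/19]
  5 → host 5 (new)  [load 5/19]
  3 → host 1  [load 19/19]
  5 → host 5  [load 10/19]
  15 → host 6 (new)  [load 15/19]
  3 → host 4  [load 18/19]
6 hosts opened.

6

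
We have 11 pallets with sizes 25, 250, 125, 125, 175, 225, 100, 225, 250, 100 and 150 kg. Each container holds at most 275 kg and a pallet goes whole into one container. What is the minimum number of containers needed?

Total = 250 + 250 + 225 + 225 + 175 + 150 + 125 + 125 + 100 + 100 + 25 = 1750 kg.
Lower bound: ⌈1750/275⌉ = 7 containers.
A packing using 7 containers:
  container 1: 250 + 25 = 275
  container 2: 250 = 250
  container 3: 225 = 225
  container 4: 225 = 225
  container 5: 175 + 100 = 275
  container 6: 150 + 125 = 275
  container 7: 125 + 100 = 225
This matches the lower bound, so 7 is optimal.

7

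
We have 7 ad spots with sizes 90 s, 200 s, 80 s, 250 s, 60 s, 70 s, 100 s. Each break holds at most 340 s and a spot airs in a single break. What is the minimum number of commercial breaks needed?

3

Total = 250 + 200 + 100 + 90 + 80 + 70 + 60 = 850 s.
Lower bound: ⌈850/340⌉ = 3 commercial breaks.
A packing using 3 commercial breaks:
  break 1: 250 + 90 = 340
  break 2: 200 + 100 = 300
  break 3: 80 + 70 + 60 = 210
This matches the lower bound, so 3 is optimal.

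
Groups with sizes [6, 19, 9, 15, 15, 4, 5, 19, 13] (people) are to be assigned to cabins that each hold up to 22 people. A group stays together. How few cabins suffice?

Total = 19 + 19 + 15 + 15 + 13 + 9 + 6 + 5 + 4 = 105 people.
Lower bound: ⌈105/22⌉ = 5 cabins.
A packing using 6 cabins:
  cabin 1: 19 = 19
  cabin 2: 19 = 19
  cabin 3: 15 + 6 = 21
  cabin 4: 15 + 5 = 20
  cabin 5: 13 + 9 = 22
  cabin 6: 4 = 4
No arrangement into 5 cabins stays within capacity, so 6 is optimal.

6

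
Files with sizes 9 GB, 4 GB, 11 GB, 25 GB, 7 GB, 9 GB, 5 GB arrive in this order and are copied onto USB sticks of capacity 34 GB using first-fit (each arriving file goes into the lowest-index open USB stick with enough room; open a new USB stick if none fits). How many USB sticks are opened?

  9 → USB stick 1 (new)  [load 9/34]
  4 → USB stick 1  [load 13/34]
  11 → USB stick 1  [load 24/34]
  25 → USB stick 2 (new)  [load 25/34]
  7 → USB stick 1  [load 31/34]
  9 → USB stick 2  [load 34/34]
  5 → USB stick 3 (new)  [load 5/34]
3 USB sticks opened.

3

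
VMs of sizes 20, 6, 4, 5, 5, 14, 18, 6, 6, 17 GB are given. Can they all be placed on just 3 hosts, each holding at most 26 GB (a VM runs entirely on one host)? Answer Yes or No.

No

Total = 101 GB; ⌈101/26⌉ = 4.
At least 4 hosts are required, but only 3 are allowed.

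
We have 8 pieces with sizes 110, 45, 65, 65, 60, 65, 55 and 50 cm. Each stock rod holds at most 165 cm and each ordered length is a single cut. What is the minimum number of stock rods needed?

4

Total = 110 + 65 + 65 + 65 + 60 + 55 + 50 + 45 = 515 cm.
Lower bound: ⌈515/165⌉ = 4 stock rods.
A packing using 4 stock rods:
  stock rod 1: 110 + 55 = 165
  stock rod 2: 65 + 65 = 130
  stock rod 3: 65 + 60 = 125
  stock rod 4: 50 + 45 = 95
This matches the lower bound, so 4 is optimal.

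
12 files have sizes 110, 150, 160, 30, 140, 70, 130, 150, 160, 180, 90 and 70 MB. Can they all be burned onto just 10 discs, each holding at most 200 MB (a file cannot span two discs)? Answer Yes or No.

A valid assignment using 9 discs:
  disc 1: 180 = 180
  disc 2: 160 + 30 = 190
  disc 3: 160 = 160
  disc 4: 150 = 150
  disc 5: 150 = 150
  disc 6: 140 = 140
  disc 7: 130 + 70 = 200
  disc 8: 110 + 90 = 200
  disc 9: 70 = 70
That uses only 9 ≤ 10, so 10 discs are enough.

Yes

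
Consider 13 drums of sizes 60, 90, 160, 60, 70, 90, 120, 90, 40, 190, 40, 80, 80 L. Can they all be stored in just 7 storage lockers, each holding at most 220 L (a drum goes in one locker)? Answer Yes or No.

Yes

A valid assignment using 6 storage lockers:
  locker 1: 190 = 190
  locker 2: 160 + 60 = 220
  locker 3: 120 + 90 = 210
  locker 4: 90 + 90 + 40 = 220
  locker 5: 80 + 80 + 60 = 220
  locker 6: 70 + 40 = 110
That uses only 6 ≤ 7, so 7 storage lockers are enough.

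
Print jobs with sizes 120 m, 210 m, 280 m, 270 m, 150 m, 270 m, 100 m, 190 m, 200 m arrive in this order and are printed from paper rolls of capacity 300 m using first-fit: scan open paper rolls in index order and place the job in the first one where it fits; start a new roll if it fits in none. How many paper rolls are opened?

7

  120 → roll 1 (new)  [load 120/300]
  210 → roll 2 (new)  [load 210/300]
  280 → roll 3 (new)  [load 280/300]
  270 → roll 4 (new)  [load 270/300]
  150 → roll 1  [load 270/300]
  270 → roll 5 (new)  [load 270/300]
  100 → roll 6 (new)  [load 100/300]
  190 → roll 6  [load 290/300]
  200 → roll 7 (new)  [load 200/300]
7 paper rolls opened.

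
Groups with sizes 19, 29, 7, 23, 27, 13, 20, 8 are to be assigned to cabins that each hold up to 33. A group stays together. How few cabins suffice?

5

Total = 29 + 27 + 23 + 20 + 19 + 13 + 8 + 7 = 146.
Lower bound: ⌈146/33⌉ = 5 cabins.
A packing using 5 cabins:
  cabin 1: 29 = 29
  cabin 2: 27 = 27
  cabin 3: 23 + 8 = 31
  cabin 4: 20 + 13 = 33
  cabin 5: 19 + 7 = 26
This matches the lower bound, so 5 is optimal.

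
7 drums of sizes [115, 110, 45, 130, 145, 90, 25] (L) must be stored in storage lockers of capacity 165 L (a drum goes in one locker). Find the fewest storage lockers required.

5

Total = 145 + 130 + 115 + 110 + 90 + 45 + 25 = 660 L.
Lower bound: ⌈660/165⌉ = 4 storage lockers.
Also, 5 drums each exceed 165/2 L, and no two of those can share a locker, so at least 5 storage lockers are needed.
A packing using 5 storage lockers:
  locker 1: 145 = 145
  locker 2: 130 + 25 = 155
  locker 3: 115 + 45 = 160
  locker 4: 110 = 110
  locker 5: 90 = 90
This matches the lower bound, so 5 is optimal.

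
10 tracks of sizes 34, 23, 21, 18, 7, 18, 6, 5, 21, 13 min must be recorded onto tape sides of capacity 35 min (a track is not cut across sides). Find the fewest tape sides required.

Total = 34 + 23 + 21 + 21 + 18 + 18 + 13 + 7 + 6 + 5 = 166 min.
Lower bound: ⌈166/35⌉ = 5 tape sides.
Also, 6 tracks each exceed 35/2 min, and no two of those can share a side, so at least 6 tape sides are needed.
A packing using 6 tape sides:
  side 1: 34 = 34
  side 2: 23 + 7 + 5 = 35
  side 3: 21 + 13 = 34
  side 4: 21 + 6 = 27
  side 5: 18 = 18
  side 6: 18 = 18
This matches the lower bound, so 6 is optimal.

6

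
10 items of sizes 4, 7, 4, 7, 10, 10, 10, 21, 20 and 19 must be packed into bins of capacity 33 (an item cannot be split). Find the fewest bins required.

Total = 21 + 20 + 19 + 10 + 10 + 10 + 7 + 7 + 4 + 4 = 112.
Lower bound: ⌈112/33⌉ = 4 bins.
A packing using 4 bins:
  bin 1: 21 + 10 = 31
  bin 2: 20 + 10 = 30
  bin 3: 19 + 10 + 4 = 33
  bin 4: 7 + 7 + 4 = 18
This matches the lower bound, so 4 is optimal.

4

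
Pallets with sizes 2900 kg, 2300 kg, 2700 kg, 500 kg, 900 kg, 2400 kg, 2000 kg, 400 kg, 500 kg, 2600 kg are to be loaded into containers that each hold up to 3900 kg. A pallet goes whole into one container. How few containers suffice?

6

Total = 2900 + 2700 + 2600 + 2400 + 2300 + 2000 + 900 + 500 + 500 + 400 = 17200 kg.
Lower bound: ⌈17200/3900⌉ = 5 containers.
Also, 6 pallets each exceed 1950 kg, and no two of those can share a container, so at least 6 containers are needed.
A packing using 6 containers:
  container 1: 2900 + 900 = 3800
  container 2: 2700 + 500 + 500 = 3700
  container 3: 2600 + 400 = 3000
  container 4: 2400 = 2400
  container 5: 2300 = 2300
  container 6: 2000 = 2000
This matches the lower bound, so 6 is optimal.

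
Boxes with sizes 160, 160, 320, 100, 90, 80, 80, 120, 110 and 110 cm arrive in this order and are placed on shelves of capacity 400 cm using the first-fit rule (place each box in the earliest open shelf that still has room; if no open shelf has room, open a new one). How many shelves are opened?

  160 → shelf 1 (new)  [load 160/400]
  160 → shelf 1  [load 320/400]
  320 → shelf 2 (new)  [load 320/400]
  100 → shelf 3 (new)  [load 100/400]
  90 → shelf 3  [load 190/400]
  80 → shelf 1  [load 400/400]
  80 → shelf 2  [load 400/400]
  120 → shelf 3  [load 310/400]
  110 → shelf 4 (new)  [load 110/400]
  110 → shelf 4  [load 220/400]
4 shelves opened.

4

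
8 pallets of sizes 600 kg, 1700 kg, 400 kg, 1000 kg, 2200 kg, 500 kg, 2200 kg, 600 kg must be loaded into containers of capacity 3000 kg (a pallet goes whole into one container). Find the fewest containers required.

Total = 2200 + 2200 + 1700 + 1000 + 600 + 600 + 500 + 400 = 9200 kg.
Lower bound: ⌈9200/3000⌉ = 4 containers.
A packing using 4 containers:
  container 1: 2200 + 600 = 2800
  container 2: 2200 + 600 = 2800
  container 3: 1700 + 1000 = 2700
  container 4: 500 + 400 = 900
This matches the lower bound, so 4 is optimal.

4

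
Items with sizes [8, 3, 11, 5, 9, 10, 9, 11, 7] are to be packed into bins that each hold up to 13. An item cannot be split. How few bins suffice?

7

Total = 11 + 11 + 10 + 9 + 9 + 8 + 7 + 5 + 3 = 73.
Lower bound: ⌈73/13⌉ = 6 bins.
Also, 7 items each exceed 13/2, and no two of those can share a bin, so at least 7 bins are needed.
A packing using 7 bins:
  bin 1: 11 = 11
  bin 2: 11 = 11
  bin 3: 10 + 3 = 13
  bin 4: 9 = 9
  bin 5: 9 = 9
  bin 6: 8 + 5 = 13
  bin 7: 7 = 7
This matches the lower bound, so 7 is optimal.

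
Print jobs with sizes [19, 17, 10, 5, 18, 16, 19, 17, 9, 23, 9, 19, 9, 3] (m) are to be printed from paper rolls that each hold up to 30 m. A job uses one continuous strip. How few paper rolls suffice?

8

Total = 23 + 19 + 19 + 19 + 18 + 17 + 17 + 16 + 10 + 9 + 9 + 9 + 5 + 3 = 193 m.
Lower bound: ⌈193/30⌉ = 7 paper rolls.
Also, 8 print jobs each exceed 15 m, and no two of those can share a roll, so at least 8 paper rolls are needed.
A packing using 8 paper rolls:
  roll 1: 23 + 5 = 28
  roll 2: 19 + 10 = 29
  roll 3: 19 + 9 = 28
  roll 4: 19 + 9 = 28
  roll 5: 18 + 9 + 3 = 30
  roll 6: 17 = 17
  roll 7: 17 = 17
  roll 8: 16 = 16
This matches the lower bound, so 8 is optimal.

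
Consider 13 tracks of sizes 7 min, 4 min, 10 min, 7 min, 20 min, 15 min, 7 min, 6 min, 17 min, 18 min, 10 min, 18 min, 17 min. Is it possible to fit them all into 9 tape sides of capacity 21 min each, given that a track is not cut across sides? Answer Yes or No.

A valid assignment using 8 tape sides:
  side 1: 20 = 20
  side 2: 18 = 18
  side 3: 18 = 18
  side 4: 17 + 4 = 21
  side 5: 17 = 17
  side 6: 15 + 6 = 21
  side 7: 10 + 10 = 20
  side 8: 7 + 7 + 7 = 21
That uses only 8 ≤ 9, so 9 tape sides are enough.

Yes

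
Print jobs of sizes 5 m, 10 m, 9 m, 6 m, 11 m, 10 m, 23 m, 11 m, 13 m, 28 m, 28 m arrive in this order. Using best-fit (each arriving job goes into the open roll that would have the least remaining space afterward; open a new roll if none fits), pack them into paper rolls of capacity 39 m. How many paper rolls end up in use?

  5 → roll 1 (new)  [load 5/39]
  10 → roll 1  [load 15/39]
  9 → roll 1  [load 24/39]
  6 → roll 1  [load 30/39]
  11 → roll 2 (new)  [load 11/39]
  10 → roll 2  [load 21/39]
  23 → roll 3 (new)  [load 23/39]
  11 → roll 3  [load 34/39]
  13 → roll 2  [load 34/39]
  28 → roll 4 (new)  [load 28/39]
  28 → roll 5 (new)  [load 28/39]
5 paper rolls opened.

5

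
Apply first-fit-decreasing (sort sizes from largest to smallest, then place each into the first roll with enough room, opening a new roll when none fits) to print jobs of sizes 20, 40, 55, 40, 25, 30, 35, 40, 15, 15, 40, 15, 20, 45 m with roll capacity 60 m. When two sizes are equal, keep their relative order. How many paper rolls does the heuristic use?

Sorted descending: 55, 45, 40, 40, 40, 40, 35, 30, 25, 20, 20, 15, 15, 15.
  55 → roll 1 (new)  [load 55/60]
  45 → roll 2 (new)  [load 45/60]
  40 → roll 3 (new)  [load 40/60]
  40 → roll 4 (new)  [load 40/60]
  40 → roll 5 (new)  [load 40/60]
  40 → roll 6 (new)  [load 40/60]
  35 → roll 7 (new)  [load 35/60]
  30 → roll 8 (new)  [load 30/60]
  25 → roll 7  [load 60/60]
  20 → roll 3  [load 60/60]
  20 → roll 4  [load 60/60]
  15 → roll 2  [load 60/60]
  15 → roll 5  [load 55/60]
  15 → roll 6  [load 55/60]
8 paper rolls opened.

8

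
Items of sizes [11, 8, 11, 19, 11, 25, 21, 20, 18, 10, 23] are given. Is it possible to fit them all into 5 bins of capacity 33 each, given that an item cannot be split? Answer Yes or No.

No

Total = 177; ⌈177/33⌉ = 6.
At least 6 bins are required, but only 5 are allowed.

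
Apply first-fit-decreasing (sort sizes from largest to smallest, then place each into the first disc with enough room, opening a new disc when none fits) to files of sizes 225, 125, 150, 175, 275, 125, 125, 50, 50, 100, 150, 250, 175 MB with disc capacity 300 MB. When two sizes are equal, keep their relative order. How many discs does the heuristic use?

Sorted descending: 275, 250, 225, 175, 175, 150, 150, 125, 125, 125, 100, 50, 50.
  275 → disc 1 (new)  [load 275/300]
  250 → disc 2 (new)  [load 250/300]
  225 → disc 3 (new)  [load 225/300]
  175 → disc 4 (new)  [load 175/300]
  175 → disc 5 (new)  [load 175/300]
  150 → disc 6 (new)  [load 150/300]
  150 → disc 6  [load 300/300]
  125 → disc 4  [load 300/300]
  125 → disc 5  [load 300/300]
  125 → disc 7 (new)  [load 125/300]
  100 → disc 7  [load 225/300]
  50 → disc 2  [load 300/300]
  50 → disc 3  [load 275/300]
7 discs opened.

7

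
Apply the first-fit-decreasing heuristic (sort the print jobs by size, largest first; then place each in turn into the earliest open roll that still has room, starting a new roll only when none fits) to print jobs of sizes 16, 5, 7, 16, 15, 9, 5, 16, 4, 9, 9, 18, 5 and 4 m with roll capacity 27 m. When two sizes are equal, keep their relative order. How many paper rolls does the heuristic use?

6

Sorted descending: 18, 16, 16, 16, 15, 9, 9, 9, 7, 5, 5, 5, 4, 4.
  18 → roll 1 (new)  [load 18/27]
  16 → roll 2 (new)  [load 16/27]
  16 → roll 3 (new)  [load 16/27]
  16 → roll 4 (new)  [load 16/27]
  15 → roll 5 (new)  [load 15/27]
  9 → roll 1  [load 27/27]
  9 → roll 2  [load 25/27]
  9 → roll 3  [load 25/27]
  7 → roll 4  [load 23/27]
  5 → roll 5  [load 20/27]
  5 → roll 5  [load 25/27]
  5 → roll 6 (new)  [load 5/27]
  4 → roll 4  [load 27/27]
  4 → roll 6  [load 9/27]
6 paper rolls opened.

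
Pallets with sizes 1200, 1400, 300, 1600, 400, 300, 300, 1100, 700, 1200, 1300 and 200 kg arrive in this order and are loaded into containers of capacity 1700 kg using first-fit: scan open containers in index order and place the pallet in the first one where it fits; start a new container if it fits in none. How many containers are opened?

  1200 → container 1 (new)  [load 1200/1700]
  1400 → container 2 (new)  [load 1400/1700]
  300 → container 1  [load 1500/1700]
  1600 → container 3 (new)  [load 1600/1700]
  400 → container 4 (new)  [load 400/1700]
  300 → container 2  [load 1700/1700]
  300 → container 4  [load 700/1700]
  1100 → container 5 (new)  [load 1100/1700]
  700 → container 4  [load 1400/1700]
  1200 → container 6 (new)  [load 1200/1700]
  1300 → container 7 (new)  [load 1300/1700]
  200 → container 1  [load 1700/1700]
7 containers opened.

7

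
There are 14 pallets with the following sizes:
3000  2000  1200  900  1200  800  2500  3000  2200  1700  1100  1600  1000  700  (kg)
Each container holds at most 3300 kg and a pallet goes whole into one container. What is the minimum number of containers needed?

Total = 3000 + 3000 + 2500 + 2200 + 2000 + 1700 + 1600 + 1200 + 1200 + 1100 + 1000 + 900 + 800 + 700 = 22900 kg.
Lower bound: ⌈22900/3300⌉ = 7 containers.
A packing using 8 containers:
  container 1: 3000 = 3000
  container 2: 3000 = 3000
  container 3: 2500 + 800 = 3300
  container 4: 2200 + 1100 = 3300
  container 5: 2000 + 1200 = 3200
  container 6: 1700 + 1600 = 3300
  container 7: 1200 + 1000 + 900 = 3100
  container 8: 700 = 700
No arrangement into 7 containers stays within capacity, so 8 is optimal.

8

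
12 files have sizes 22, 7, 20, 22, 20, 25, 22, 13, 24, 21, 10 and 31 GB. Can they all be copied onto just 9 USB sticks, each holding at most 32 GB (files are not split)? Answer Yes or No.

Total = 237 GB; ⌈237/32⌉ = 8.
9 files each exceed half the capacity and cannot share a USB stick, forcing at least 9 USB sticks.
The bound of 9 does not rule out 9, but exhaustive search shows no assignment into 9 USB sticks of capacity 32 GB exists — the minimum is 10.

No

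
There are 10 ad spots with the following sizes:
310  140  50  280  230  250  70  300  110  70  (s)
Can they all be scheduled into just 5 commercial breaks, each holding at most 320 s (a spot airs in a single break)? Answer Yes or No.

Total = 1810 s; ⌈1810/320⌉ = 6.
At least 6 commercial breaks are required, but only 5 are allowed.

No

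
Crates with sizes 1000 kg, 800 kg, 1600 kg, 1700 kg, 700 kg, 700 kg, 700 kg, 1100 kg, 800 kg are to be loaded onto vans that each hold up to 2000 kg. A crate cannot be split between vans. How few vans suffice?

6

Total = 1700 + 1600 + 1100 + 1000 + 800 + 800 + 700 + 700 + 700 = 9100 kg.
Lower bound: ⌈9100/2000⌉ = 5 vans.
A packing using 6 vans:
  van 1: 1700 = 1700
  van 2: 1600 = 1600
  van 3: 1100 + 800 = 1900
  van 4: 1000 + 800 = 1800
  van 5: 700 + 700 = 1400
  van 6: 700 = 700
No arrangement into 5 vans stays within capacity, so 6 is optimal.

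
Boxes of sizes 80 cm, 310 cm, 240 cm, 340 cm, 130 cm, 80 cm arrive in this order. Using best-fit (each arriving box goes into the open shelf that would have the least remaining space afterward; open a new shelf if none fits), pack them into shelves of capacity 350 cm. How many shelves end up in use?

  80 → shelf 1 (new)  [load 80/350]
  310 → shelf 2 (new)  [load 310/350]
  240 → shelf 1  [load 320/350]
  340 → shelf 3 (new)  [load 340/350]
  130 → shelf 4 (new)  [load 130/350]
  80 → shelf 4  [load 210/350]
4 shelves opened.

4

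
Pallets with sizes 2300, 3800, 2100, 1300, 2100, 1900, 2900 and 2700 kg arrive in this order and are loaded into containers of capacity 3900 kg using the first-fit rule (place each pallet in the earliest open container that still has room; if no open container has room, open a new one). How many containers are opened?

  2300 → container 1 (new)  [load 2300/3900]
  3800 → container 2 (new)  [load 3800/3900]
  2100 → container 3 (new)  [load 2100/3900]
  1300 → container 1  [load 3600/3900]
  2100 → container 4 (new)  [load 2100/3900]
  1900 → container 5 (new)  [load 1900/3900]
  2900 → container 6 (new)  [load 2900/3900]
  2700 → container 7 (new)  [load 2700/3900]
7 containers opened.

7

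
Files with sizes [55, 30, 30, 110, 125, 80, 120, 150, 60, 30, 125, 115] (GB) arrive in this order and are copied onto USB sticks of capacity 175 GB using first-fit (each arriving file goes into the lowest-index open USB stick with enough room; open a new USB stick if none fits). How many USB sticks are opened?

  55 → USB stick 1 (new)  [load 55/175]
  30 → USB stick 1  [load 85/175]
  30 → USB stick 1  [load 115/175]
  110 → USB stick 2 (new)  [load 110/175]
  125 → USB stick 3 (new)  [load 125/175]
  80 → USB stick 4 (new)  [load 80/175]
  120 → USB stick 5 (new)  [load 120/175]
  150 → USB stick 6 (new)  [load 150/175]
  60 → USB stick 1  [load 175/175]
  30 → USB stick 2  [load 140/175]
  125 → USB stick 7 (new)  [load 125/175]
  115 → USB stick 8 (new)  [load 115/175]
8 USB sticks opened.

8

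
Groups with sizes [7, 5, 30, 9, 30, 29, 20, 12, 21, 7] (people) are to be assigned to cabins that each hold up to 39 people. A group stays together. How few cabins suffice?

Total = 30 + 30 + 29 + 21 + 20 + 12 + 9 + 7 + 7 + 5 = 170 people.
Lower bound: ⌈170/39⌉ = 5 cabins.
A packing using 5 cabins:
  cabin 1: 30 + 9 = 39
  cabin 2: 30 + 7 = 37
  cabin 3: 29 + 7 = 36
  cabin 4: 21 + 12 + 5 = 38
  cabin 5: 20 = 20
This matches the lower bound, so 5 is optimal.

5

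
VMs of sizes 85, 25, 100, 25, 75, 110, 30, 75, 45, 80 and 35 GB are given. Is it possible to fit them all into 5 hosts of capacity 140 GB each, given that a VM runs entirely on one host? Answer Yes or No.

No

Total = 685 GB; ⌈685/140⌉ = 5.
6 VMs each exceed half the capacity and cannot share a host, forcing at least 6 hosts.
At least 6 hosts are required, but only 5 are allowed.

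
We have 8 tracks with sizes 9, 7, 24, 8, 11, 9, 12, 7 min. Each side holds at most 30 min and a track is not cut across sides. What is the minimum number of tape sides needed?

4

Total = 24 + 12 + 11 + 9 + 9 + 8 + 7 + 7 = 87 min.
Lower bound: ⌈87/30⌉ = 3 tape sides.
A packing using 4 tape sides:
  side 1: 24 = 24
  side 2: 12 + 11 + 7 = 30
  side 3: 9 + 9 + 8 = 26
  side 4: 7 = 7
No arrangement into 3 tape sides stays within capacity, so 4 is optimal.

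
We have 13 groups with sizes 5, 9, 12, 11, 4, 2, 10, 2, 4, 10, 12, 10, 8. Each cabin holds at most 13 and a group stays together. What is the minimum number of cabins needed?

9

Total = 12 + 12 + 11 + 10 + 10 + 10 + 9 + 8 + 5 + 4 + 4 + 2 + 2 = 99.
Lower bound: ⌈99/13⌉ = 8 cabins.
A packing using 9 cabins:
  cabin 1: 12 = 12
  cabin 2: 12 = 12
  cabin 3: 11 + 2 = 13
  cabin 4: 10 + 2 = 12
  cabin 5: 10 = 10
  cabin 6: 10 = 10
  cabin 7: 9 + 4 = 13
  cabin 8: 8 + 5 = 13
  cabin 9: 4 = 4
No arrangement into 8 cabins stays within capacity, so 9 is optimal.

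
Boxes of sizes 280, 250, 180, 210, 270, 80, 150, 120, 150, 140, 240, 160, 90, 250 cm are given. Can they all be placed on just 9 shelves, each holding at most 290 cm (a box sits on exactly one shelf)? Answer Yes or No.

Total = 2570 cm; ⌈2570/290⌉ = 9.
10 boxes each exceed half the capacity and cannot share a shelf, forcing at least 10 shelves.
At least 10 shelves are required, but only 9 are allowed.

No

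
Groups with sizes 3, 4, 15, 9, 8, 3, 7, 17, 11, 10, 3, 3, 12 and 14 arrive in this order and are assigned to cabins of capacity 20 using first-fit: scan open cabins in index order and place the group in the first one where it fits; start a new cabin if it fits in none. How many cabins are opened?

  3 → cabin 1 (new)  [load 3/20]
  4 → cabin 1  [load 7/20]
  15 → cabin 2 (new)  [load 15/20]
  9 → cabin 1  [load 16/20]
  8 → cabin 3 (new)  [load 8/20]
  3 → cabin 1  [load 19/20]
  7 → cabin 3  [load 15/20]
  17 → cabin 4 (new)  [load 17/20]
  11 → cabin 5 (new)  [load 11/20]
  10 → cabin 6 (new)  [load 10/20]
  3 → cabin 2  [load 18/20]
  3 → cabin 3  [load 18/20]
  12 → cabin 7 (new)  [load 12/20]
  14 → cabin 8 (new)  [load 14/20]
8 cabins opened.

8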